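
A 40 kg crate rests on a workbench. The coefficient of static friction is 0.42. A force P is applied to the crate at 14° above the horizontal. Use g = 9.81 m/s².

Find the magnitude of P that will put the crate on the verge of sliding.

N = m g − P sin α (the pull lifts the crate).
At impending slip, P cos α = μ_s N = μ_s (m g − P sin α).
Solving: P (cos α + μ_s sin α) = μ_s m g → P = 0.42×392/(cos 14° + 0.42 sin 14°) = 165/1.072 = 154 N.

P ≈ 154 N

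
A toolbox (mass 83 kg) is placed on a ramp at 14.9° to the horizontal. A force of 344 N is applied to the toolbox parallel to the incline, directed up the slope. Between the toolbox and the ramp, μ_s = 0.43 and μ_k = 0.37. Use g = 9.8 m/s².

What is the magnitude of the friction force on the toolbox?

Normal force: N = m g cos θ = 83 × 9.8 × cos 14.9° = 786.1 N.
The friction needed for equilibrium is m g sin θ − P = 209.2 − 344 = -134.8 N, measured positive up-slope.
Maximum static friction available: μ_s N = 0.43 × 786.1 = 338 N.
Since |-134.8| ≤ 338 N, static friction is sufficient; f equals the required value, not μ_s N.

f ≈ 135 N (down the incline)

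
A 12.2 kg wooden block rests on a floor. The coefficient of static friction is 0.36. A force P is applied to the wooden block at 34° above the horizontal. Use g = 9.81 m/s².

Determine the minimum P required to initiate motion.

N = m g − P sin α (the pull lifts the wooden block).
At impending slip, P cos α = μ_s N = μ_s (m g − P sin α).
Solving: P (cos α + μ_s sin α) = μ_s m g → P = 0.36×120/(cos 34° + 0.36 sin 34°) = 43.1/1.03 = 41.8 N.

P ≈ 41.8 N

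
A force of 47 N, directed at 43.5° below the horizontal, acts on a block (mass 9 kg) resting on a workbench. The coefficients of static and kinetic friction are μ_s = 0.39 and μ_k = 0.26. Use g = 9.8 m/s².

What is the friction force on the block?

N = m g + P sin α = 88.2 + 47×sin 43.5° = 120.6 N.
For equilibrium, f = P cos α = 47×cos 43.5° = 34.09 N.
The static-friction limit is μ_s N = 47.02 N.
Since 34.09 N does not exceed the limit, the block stays at rest and f = 34.1 N.

f ≈ 34.1 N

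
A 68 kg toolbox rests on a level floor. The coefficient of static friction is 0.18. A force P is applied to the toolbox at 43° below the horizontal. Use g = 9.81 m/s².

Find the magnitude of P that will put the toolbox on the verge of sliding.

N = m g + P sin α (the push presses the toolbox into the level floor).
At impending slip, P cos α = μ_s N = μ_s (m g + P sin α).
Solving: P (cos α − μ_s sin α) = μ_s m g → P = 0.18×667/(cos 43° − 0.18 sin 43°) = 120/0.6086 = 197 N.

P ≈ 197 N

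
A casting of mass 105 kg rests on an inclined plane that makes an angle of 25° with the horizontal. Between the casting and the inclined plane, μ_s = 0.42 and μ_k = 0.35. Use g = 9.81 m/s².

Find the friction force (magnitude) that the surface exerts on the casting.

f ≈ 327 N (up the incline)

Perpendicular to the surface, N = m g cos θ = 105·9.81·cos 25° = 933.5 N.
Along the slope the weight component is m g sin θ = 435.3 N; friction must supply exactly this, acting up-slope.
Maximum static friction available: μ_s N = 0.42 × 933.5 = 392.1 N.
|435.3| exceeds 392.1 N, so the casting slips down-slope; friction is kinetic, f = μ_k N = 0.35×933.5 = 327 N.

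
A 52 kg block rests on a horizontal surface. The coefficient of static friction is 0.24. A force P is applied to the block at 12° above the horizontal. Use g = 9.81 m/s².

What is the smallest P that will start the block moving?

P ≈ 119 N

N = m g − P sin α (the pull lifts the block).
At impending slip, P cos α = μ_s N = μ_s (m g − P sin α).
Solving: P (cos α + μ_s sin α) = μ_s m g → P = 0.24×510/(cos 12° + 0.24 sin 12°) = 122/1.028 = 119 N.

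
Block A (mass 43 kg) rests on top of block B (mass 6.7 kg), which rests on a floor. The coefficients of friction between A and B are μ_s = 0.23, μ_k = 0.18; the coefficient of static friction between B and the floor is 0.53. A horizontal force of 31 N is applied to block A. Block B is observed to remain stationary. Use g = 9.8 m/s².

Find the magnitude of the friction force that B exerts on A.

f ≈ 31 N

Normal force at the A–B interface: N₁ = m_A g = 421.4 N.
So the A–B interface can sustain at most μ_s N₁ = 96.92 N of static friction.
P = 31 N is within that limit, so A and B move together (both at rest); the A–B friction is simply f₁ = P = 31 N.
By Newton's third law B feels 31 N forward from A. With B stationary, the floor's static friction on B balances it: f₂ = 31 N (well within μ_s(m_A+m_B)g = 258.1 N).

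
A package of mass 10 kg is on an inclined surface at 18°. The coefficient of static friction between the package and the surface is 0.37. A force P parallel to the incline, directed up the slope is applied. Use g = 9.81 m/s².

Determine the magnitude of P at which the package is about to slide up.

At impending motion up the slope, friction acts down-slope at its limit: f = μ_s N.
P is parallel to the surface, so N = m g cos θ = 93.3 N.
Along the incline: P = m g sin θ + μ_s N = 30.3 + 0.37×93.3 = 64.8 N.

P ≈ 64.8 N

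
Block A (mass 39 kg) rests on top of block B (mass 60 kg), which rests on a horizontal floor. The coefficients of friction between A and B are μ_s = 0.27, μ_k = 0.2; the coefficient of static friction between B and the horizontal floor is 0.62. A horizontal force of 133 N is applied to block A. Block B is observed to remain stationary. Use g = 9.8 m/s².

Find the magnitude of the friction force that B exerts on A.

f ≈ 76.4 N

The normal force B exerts on A is simply A's weight, N₁ = 382.2 N.
Maximum static friction on A from B: μ_s N₁ = 0.27×382.2 = 103.2 N.
P = 133 N exceeds that limit, so A slips over B and the interface friction becomes kinetic: f₁ = μ_k N₁ = 0.2×382.2 = 76.4 N.
By Newton's third law B feels 76.4 N forward from A. With B stationary, the floor's static friction on B balances it: f₂ = 76.4 N (well within μ_s(m_A+m_B)g = 601.5 N).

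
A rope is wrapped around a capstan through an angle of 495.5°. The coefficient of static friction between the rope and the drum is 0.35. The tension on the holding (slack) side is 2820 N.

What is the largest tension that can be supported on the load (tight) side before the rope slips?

At impending slip the capstan equation gives T₂/T₁ = e^{μβ} with β in radians.
β = 495.5° × π/180 = 8.648 rad.
e^{μβ} = e^{0.35×8.648} = 20.63.
T₂ = T₁ · e^{μβ} = 2820 × 20.63 = 58200 N.

T_max ≈ 58200 N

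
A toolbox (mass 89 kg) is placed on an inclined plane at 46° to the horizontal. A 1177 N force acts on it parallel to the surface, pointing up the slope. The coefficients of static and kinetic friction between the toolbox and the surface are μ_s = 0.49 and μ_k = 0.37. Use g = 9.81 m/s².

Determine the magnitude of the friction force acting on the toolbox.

Perpendicular to the surface, N = m g cos θ = 89·9.81·cos 46° = 606.5 N.
The friction needed for equilibrium is m g sin θ − P = 628 − 1177 = -549 N, measured positive up-slope.
The static-friction ceiling is μ_s N = 0.49 × 606.5 = 297.2 N.
Since |-549| > 297.2 N, static friction cannot hold it; the toolbox slides up the incline and kinetic friction applies: f = μ_k N = 0.37 × 606.5 = 224 N.

f ≈ 224 N (down the incline)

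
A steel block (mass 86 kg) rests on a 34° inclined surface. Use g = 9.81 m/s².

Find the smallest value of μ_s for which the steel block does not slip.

μ_s,min ≈ 0.675

At the slip threshold m g sin θ = μ_s m g cos θ, so μ_s,min = tan θ.
μ_s,min = tan 34° = 0.675.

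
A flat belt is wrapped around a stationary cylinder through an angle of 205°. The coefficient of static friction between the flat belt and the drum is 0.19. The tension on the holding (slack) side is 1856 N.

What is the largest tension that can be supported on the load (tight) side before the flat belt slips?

T_max ≈ 3660 N

At impending slip the capstan equation gives T₂/T₁ = e^{μβ} with β in radians.
β = 205° × π/180 = 3.578 rad.
e^{μβ} = e^{0.19×3.578} = 1.973.
T₂ = T₁ · e^{μβ} = 1856 × 1.973 = 3660 N.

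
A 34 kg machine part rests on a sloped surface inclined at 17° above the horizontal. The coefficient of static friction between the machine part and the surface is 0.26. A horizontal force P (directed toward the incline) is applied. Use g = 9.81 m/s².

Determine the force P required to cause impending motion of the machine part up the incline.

At impending motion up the slope, friction acts down-slope at its limit: f = μ_s N.
Perpendicular to the incline: N = m g cos θ + P sin θ.
Along the incline: P cos θ = m g sin θ + μ_s N = m g sin θ + μ_s (m g cos θ + P sin θ).
Solving, P (cos θ − μ_s sin θ) = m g (sin θ + μ_s cos θ), so P = 34×9.81×(sin 17° + 0.26 cos 17°)/(cos 17° − 0.26 sin 17°) = 334×0.541/0.8803 = 205 N.

P ≈ 205 N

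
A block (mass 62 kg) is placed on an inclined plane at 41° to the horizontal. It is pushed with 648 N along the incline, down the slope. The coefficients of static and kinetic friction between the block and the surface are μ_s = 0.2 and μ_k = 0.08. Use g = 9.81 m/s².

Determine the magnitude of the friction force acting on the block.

f ≈ 36.7 N (up the incline)

The normal reaction is N = m g cos θ = 459 N.
For equilibrium along the incline the friction force must supply f = m g sin θ + P = 399 + 648 = 1047 N (positive meaning up-slope).
Maximum static friction available: μ_s N = 0.2 × 459 = 91.81 N.
Since |1047| > 91.81 N, static friction cannot hold it; the block slides down the incline and kinetic friction applies: f = μ_k N = 0.08 × 459 = 36.7 N.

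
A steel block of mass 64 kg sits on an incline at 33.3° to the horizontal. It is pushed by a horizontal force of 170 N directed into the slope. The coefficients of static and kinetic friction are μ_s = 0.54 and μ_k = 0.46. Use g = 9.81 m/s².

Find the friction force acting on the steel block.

The horizontal push has a component P sin θ into the surface, so N = m g cos θ + P sin θ = 524.8 + 93.33 = 618.1 N.
Parallel to the incline: P cos θ − m g sin θ = 142.1 − 344.7 = -202.6 N; the friction needed to balance this is 202.6 N acting up the slope.
The limit of static friction is μ_s N = 333.8 N.
|f_req| = 202.6 ≤ 333.8 N → the steel block is in equilibrium; friction equals the required value.

f ≈ 203 N (up the incline)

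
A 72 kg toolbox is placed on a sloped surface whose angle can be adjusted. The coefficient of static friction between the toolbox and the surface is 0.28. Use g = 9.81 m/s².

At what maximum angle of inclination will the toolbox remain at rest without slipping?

θ_max ≈ 15.6°

At the slip threshold, m g sin θ = μ_s · m g cos θ, so tan θ = μ_s.
θ_max = arctan(0.28) = 15.6°.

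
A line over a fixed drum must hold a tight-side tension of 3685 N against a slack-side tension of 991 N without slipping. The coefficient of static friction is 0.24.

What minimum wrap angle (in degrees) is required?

T₂/T₁ = e^{μβ} → β = ln(T₂/T₁)/μ.
β = ln(3685/991)/0.24 = 1.313/0.24 = 5.472 rad.
In degrees: β = 5.472 × 180/π = 314°.

β_min ≈ 314°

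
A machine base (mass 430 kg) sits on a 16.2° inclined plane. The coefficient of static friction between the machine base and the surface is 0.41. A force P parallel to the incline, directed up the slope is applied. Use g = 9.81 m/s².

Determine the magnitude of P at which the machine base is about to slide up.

P ≈ 2840 N

At impending motion up the slope, friction acts down-slope at its limit: f = μ_s N.
P is parallel to the surface, so N = m g cos θ = 4050 N.
Along the incline: P = m g sin θ + μ_s N = 1180 + 0.41×4050 = 2840 N.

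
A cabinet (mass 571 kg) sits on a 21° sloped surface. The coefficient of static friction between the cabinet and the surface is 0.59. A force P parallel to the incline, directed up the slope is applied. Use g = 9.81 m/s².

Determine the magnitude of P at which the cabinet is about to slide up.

P ≈ 5090 N

At impending motion up the slope, friction acts down-slope at its limit: f = μ_s N.
P is parallel to the surface, so N = m g cos θ = 5230 N.
Along the incline: P = m g sin θ + μ_s N = 2010 + 0.59×5230 = 5090 N.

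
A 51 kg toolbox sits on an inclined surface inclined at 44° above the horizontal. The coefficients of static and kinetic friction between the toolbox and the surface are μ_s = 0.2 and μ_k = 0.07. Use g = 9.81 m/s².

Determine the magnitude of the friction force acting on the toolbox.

f ≈ 25.2 N (up the incline)

The normal reaction is N = m g cos θ = 359.9 N.
For equilibrium along the incline, friction must balance the weight component: f = m g sin θ = 347.5 N up the slope.
Maximum static friction available: μ_s N = 0.2 × 359.9 = 71.98 N.
Since |347.5| > 71.98 N, static friction cannot hold it; the toolbox slides down the incline and kinetic friction applies: f = μ_k N = 0.07 × 359.9 = 25.2 N.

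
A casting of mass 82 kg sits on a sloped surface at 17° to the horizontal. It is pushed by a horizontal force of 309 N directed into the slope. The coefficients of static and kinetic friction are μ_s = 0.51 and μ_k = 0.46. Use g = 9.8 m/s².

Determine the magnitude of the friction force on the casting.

f ≈ 60.5 N (down the incline)

Normal direction: N = m g cos θ + P sin θ = 858.8 N.
Along the incline, the net driving force (taking up-slope positive) is P cos θ − m g sin θ = 295.5 − 234.9 = 60.55 N, so equilibrium requires friction f = -60.55 N (down-slope).
Maximum static friction: μ_s N = 0.51 × 858.8 = 438 N.
|f_req| = 60.55 ≤ 438 N → the casting is in equilibrium; friction equals the required value.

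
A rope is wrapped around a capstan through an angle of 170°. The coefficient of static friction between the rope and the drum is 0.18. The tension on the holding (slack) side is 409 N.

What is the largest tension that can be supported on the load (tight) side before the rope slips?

At impending slip the capstan equation gives T₂/T₁ = e^{μβ} with β in radians.
β = 170° × π/180 = 2.967 rad.
e^{μβ} = e^{0.18×2.967} = 1.706.
T₂ = T₁ · e^{μβ} = 409 × 1.706 = 698 N.

T_max ≈ 698 N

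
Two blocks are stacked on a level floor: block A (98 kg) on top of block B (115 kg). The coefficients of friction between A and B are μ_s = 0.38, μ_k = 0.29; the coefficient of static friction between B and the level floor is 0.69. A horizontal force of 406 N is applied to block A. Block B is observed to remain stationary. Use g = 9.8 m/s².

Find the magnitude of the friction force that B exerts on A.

Normal force at the A–B interface: N₁ = m_A g = 960.4 N.
So the A–B interface can sustain at most μ_s N₁ = 365 N of static friction.
Since P = 406 N > 365 N, A slides on B; the A–B friction is kinetic: f₁ = μ_k N₁ = 0.29×960.4 = 279 N.
B experiences an equal 279 N forward from A (third law). B is in equilibrium, so the floor supplies f₂ = 279 N of static friction (limit μ_s(m_A+m_B)g = 1440 N, not exceeded).

f ≈ 279 N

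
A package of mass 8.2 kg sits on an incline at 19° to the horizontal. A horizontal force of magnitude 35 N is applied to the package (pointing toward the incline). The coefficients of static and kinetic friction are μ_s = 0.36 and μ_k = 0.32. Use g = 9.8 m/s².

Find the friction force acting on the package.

Normal direction: N = m g cos θ + P sin θ = 87.38 N.
Along the incline, the net driving force (taking up-slope positive) is P cos θ − m g sin θ = 33.09 − 26.16 = 6.93 N, so equilibrium requires friction f = -6.93 N (down-slope).
The limit of static friction is μ_s N = 31.46 N.
|f_req| = 6.93 ≤ 31.46 N → the package is in equilibrium; friction equals the required value.

f ≈ 6.93 N (down the incline)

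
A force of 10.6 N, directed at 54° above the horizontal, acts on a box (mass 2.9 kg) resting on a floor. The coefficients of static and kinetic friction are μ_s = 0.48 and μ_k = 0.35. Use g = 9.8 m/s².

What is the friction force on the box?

Vertical equilibrium gives N = m g − P sin α = 19.84 N.
Horizontally, friction must balance P cos α = 6.231 N.
The static-friction limit is μ_s N = 9.525 N.
Since 6.231 N does not exceed the limit, the box stays at rest and f = 6.23 N.

f ≈ 6.23 N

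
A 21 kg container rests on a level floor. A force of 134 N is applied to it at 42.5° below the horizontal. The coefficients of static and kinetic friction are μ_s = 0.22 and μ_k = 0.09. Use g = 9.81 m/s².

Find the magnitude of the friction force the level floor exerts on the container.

N = m g + P sin α = 206 + 134×sin 42.5° = 296.5 N.
The horizontal driving force is P cos α = 98.8 N, so equilibrium needs friction f = 98.8 N.
The static-friction limit is μ_s N = 65.24 N.
98.8 > 65.24 N → the container slides; f = μ_k N = 0.09×296.5 = 26.7 N.

f ≈ 26.7 N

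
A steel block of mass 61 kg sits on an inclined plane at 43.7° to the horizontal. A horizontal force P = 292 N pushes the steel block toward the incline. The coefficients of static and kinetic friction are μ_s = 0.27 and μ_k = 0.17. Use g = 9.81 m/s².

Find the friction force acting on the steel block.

f ≈ 108 N (up the incline)

Normal direction: N = m g cos θ + P sin θ = 634.4 N.
Parallel to the incline: P cos θ − m g sin θ = 211.1 − 413.4 = -202.3 N; the friction needed to balance this is 202.3 N acting up the slope.
The limit of static friction is μ_s N = 171.3 N.
The required 202.3 N exceeds the static limit, so the steel block slides down-slope and f = μ_k N = 0.17×634.4 = 108 N.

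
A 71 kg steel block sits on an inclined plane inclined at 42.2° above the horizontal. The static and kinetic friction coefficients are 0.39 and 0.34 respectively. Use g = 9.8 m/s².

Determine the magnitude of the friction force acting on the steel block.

f ≈ 175 N (up the incline)

The normal reaction is N = m g cos θ = 515.5 N.
For equilibrium along the incline, friction must balance the weight component: f = m g sin θ = 467.4 N up the slope.
Static friction can supply at most μ_s N = 201 N.
Since |467.4| > 201 N, static friction cannot hold it; the steel block slides down the incline and kinetic friction applies: f = μ_k N = 0.34 × 515.5 = 175 N.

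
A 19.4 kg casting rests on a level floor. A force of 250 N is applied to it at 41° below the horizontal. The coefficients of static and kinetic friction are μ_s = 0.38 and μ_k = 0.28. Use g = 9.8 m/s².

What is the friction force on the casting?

f ≈ 99.2 N

N = m g + P sin α = 190.1 + 250×sin 41° = 354.1 N.
Horizontally, friction must balance P cos α = 188.7 N.
The static-friction limit is μ_s N = 134.6 N.
The required friction exceeds μ_s N, so the casting moves and f = μ_k N = 99.2 N.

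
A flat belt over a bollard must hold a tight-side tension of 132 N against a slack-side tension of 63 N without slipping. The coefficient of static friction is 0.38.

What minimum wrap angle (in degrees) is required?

T₂/T₁ = e^{μβ} → β = ln(T₂/T₁)/μ.
β = ln(132/63)/0.38 = 0.7397/0.38 = 1.946 rad.
In degrees: β = 1.946 × 180/π = 112°.

β_min ≈ 112°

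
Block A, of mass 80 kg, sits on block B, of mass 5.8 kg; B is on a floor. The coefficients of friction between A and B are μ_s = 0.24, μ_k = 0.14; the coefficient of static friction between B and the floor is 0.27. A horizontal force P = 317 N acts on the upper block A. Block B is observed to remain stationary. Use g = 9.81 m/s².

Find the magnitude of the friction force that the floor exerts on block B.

f ≈ 110 N

Normal force at the A–B interface: N₁ = m_A g = 784.8 N.
So the A–B interface can sustain at most μ_s N₁ = 188.4 N of static friction.
Since P = 317 N > 188.4 N, A slides on B; the A–B friction is kinetic: f₁ = μ_k N₁ = 0.14×784.8 = 110 N.
By Newton's third law B feels 110 N forward from A. With B stationary, the floor's static friction on B balances it: f₂ = 110 N (well within μ_s(m_A+m_B)g = 227.3 N).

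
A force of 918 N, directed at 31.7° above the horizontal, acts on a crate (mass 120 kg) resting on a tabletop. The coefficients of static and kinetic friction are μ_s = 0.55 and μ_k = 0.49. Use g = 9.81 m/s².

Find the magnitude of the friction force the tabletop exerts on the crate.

The vertical component of P reduces the normal force: N = m g − P sin α = 1177 − 482.4 = 694.8 N.
Horizontally, friction must balance P cos α = 781 N.
μ_s N = 0.55 × 694.8 = 382.1 N.
The required friction exceeds μ_s N, so the crate moves and f = μ_k N = 340 N.

f ≈ 340 N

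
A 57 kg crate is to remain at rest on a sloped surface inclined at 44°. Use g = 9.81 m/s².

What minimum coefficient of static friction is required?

μ_s,min ≈ 0.966

At the slip threshold m g sin θ = μ_s m g cos θ, so μ_s,min = tan θ.
μ_s,min = tan 44° = 0.966.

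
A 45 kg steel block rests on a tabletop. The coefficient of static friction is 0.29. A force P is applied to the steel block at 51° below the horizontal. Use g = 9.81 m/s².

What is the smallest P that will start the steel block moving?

N = m g + P sin α (the push presses the steel block into the tabletop).
At impending slip, P cos α = μ_s N = μ_s (m g + P sin α).
Solving: P (cos α − μ_s sin α) = μ_s m g → P = 0.29×441/(cos 51° − 0.29 sin 51°) = 128/0.4039 = 317 N.

P ≈ 317 N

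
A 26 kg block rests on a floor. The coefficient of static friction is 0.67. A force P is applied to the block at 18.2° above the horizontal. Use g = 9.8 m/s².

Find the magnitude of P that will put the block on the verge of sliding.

P ≈ 147 N

N = m g − P sin α (the pull lifts the block).
At impending slip, P cos α = μ_s N = μ_s (m g − P sin α).
Solving: P (cos α + μ_s sin α) = μ_s m g → P = 0.67×255/(cos 18.2° + 0.67 sin 18.2°) = 171/1.159 = 147 N.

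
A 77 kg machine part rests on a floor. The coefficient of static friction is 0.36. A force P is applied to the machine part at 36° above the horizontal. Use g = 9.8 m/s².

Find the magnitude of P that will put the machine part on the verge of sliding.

N = m g − P sin α (the pull lifts the machine part).
At impending slip, P cos α = μ_s N = μ_s (m g − P sin α).
Solving: P (cos α + μ_s sin α) = μ_s m g → P = 0.36×755/(cos 36° + 0.36 sin 36°) = 272/1.021 = 266 N.

P ≈ 266 N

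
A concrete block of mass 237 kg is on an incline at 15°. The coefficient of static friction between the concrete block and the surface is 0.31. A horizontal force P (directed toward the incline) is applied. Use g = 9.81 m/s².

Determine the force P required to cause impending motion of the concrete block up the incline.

P ≈ 1470 N

At impending motion up the slope, friction acts down-slope at its limit: f = μ_s N.
Perpendicular to the incline: N = m g cos θ + P sin θ.
Along the incline: P cos θ = m g sin θ + μ_s N = m g sin θ + μ_s (m g cos θ + P sin θ).
Solving, P (cos θ − μ_s sin θ) = m g (sin θ + μ_s cos θ), so P = 237×9.81×(sin 15° + 0.31 cos 15°)/(cos 15° − 0.31 sin 15°) = 2320×0.5583/0.8857 = 1470 N.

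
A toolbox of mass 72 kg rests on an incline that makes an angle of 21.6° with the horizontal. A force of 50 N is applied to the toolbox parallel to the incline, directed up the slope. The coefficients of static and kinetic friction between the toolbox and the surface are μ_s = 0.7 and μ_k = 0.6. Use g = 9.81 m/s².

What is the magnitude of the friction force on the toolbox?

Perpendicular to the surface, N = m g cos θ = 72·9.81·cos 21.6° = 656.7 N.
Parallel to the incline, ΣF = 0 gives f = m g sin θ − P = 260 − 50 = 210 N (up-slope positive).
The static-friction ceiling is μ_s N = 0.7 × 656.7 = 459.7 N.
Since |210| ≤ 459.7 N, no slip — friction simply equals what equilibrium demands.

f ≈ 210 N (up the incline)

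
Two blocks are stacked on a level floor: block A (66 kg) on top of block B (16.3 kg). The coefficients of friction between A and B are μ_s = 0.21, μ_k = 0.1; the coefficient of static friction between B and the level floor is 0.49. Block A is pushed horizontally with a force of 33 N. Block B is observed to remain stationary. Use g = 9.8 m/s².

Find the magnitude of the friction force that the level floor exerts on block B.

Normal force at the A–B interface: N₁ = m_A g = 646.8 N.
So the A–B interface can sustain at most μ_s N₁ = 135.8 N of static friction.
P = 33 N is within that limit, so A and B move together (both at rest); the A–B friction is simply f₁ = P = 33 N.
B experiences an equal 33 N forward from A (third law). B is in equilibrium, so the floor supplies f₂ = 33 N of static friction (limit μ_s(m_A+m_B)g = 395.2 N, not exceeded).

f ≈ 33 N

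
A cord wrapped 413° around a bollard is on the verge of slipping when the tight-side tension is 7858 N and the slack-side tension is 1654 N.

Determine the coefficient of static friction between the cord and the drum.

T₂/T₁ = e^{μβ} → μ = ln(T₂/T₁)/β.
β = 413° = 7.208 rad.
μ = ln(7858/1654)/7.208 = ln(4.751)/7.208 = 0.216.

μ ≈ 0.216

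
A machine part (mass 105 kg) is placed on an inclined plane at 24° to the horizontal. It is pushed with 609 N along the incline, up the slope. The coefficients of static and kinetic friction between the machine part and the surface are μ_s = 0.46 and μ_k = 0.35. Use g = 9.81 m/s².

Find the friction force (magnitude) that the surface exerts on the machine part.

f ≈ 190 N (down the incline)

Perpendicular to the surface, N = m g cos θ = 105·9.81·cos 24° = 941 N.
For equilibrium along the incline the friction force must supply f = m g sin θ − P = 419 − 609 = -190 N (positive meaning up-slope).
Maximum static friction available: μ_s N = 0.46 × 941 = 432.9 N.
Since |-190| ≤ 432.9 N, static friction is sufficient; f equals the required value, not μ_s N.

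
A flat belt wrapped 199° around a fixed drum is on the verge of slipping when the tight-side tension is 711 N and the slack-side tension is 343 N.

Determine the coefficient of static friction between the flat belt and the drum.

T₂/T₁ = e^{μβ} → μ = ln(T₂/T₁)/β.
β = 199° = 3.473 rad.
μ = ln(711/343)/3.473 = ln(2.073)/3.473 = 0.21.

μ ≈ 0.21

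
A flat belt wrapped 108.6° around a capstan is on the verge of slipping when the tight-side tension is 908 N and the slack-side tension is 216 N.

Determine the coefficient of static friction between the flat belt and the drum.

μ ≈ 0.758

T₂/T₁ = e^{μβ} → μ = ln(T₂/T₁)/β.
β = 108.6° = 1.895 rad.
μ = ln(908/216)/1.895 = ln(4.204)/1.895 = 0.758.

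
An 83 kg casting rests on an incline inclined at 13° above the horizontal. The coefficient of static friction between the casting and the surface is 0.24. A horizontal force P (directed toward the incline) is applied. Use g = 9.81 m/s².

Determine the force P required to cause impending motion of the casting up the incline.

P ≈ 406 N

At impending motion up the slope, friction acts down-slope at its limit: f = μ_s N.
Perpendicular to the incline: N = m g cos θ + P sin θ.
Along the incline: P cos θ = m g sin θ + μ_s N = m g sin θ + μ_s (m g cos θ + P sin θ).
Solving, P (cos θ − μ_s sin θ) = m g (sin θ + μ_s cos θ), so P = 83×9.81×(sin 13° + 0.24 cos 13°)/(cos 13° − 0.24 sin 13°) = 814×0.4588/0.9204 = 406 N.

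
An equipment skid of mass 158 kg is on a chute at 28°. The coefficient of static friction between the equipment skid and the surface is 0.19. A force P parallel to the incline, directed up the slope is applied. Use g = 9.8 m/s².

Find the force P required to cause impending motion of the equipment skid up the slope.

At impending motion up the slope, friction acts down-slope at its limit: f = μ_s N.
P is parallel to the surface, so N = m g cos θ = 1370 N.
Along the incline: P = m g sin θ + μ_s N = 727 + 0.19×1370 = 987 N.

P ≈ 987 N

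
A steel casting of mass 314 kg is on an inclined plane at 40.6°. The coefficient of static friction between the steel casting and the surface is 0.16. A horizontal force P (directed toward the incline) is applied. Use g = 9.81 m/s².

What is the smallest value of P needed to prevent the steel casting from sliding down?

P_min ≈ 1890 N

The steel casting tends to slide down (tan θ > μ_s), so at the point of impending slip friction acts up-slope at its limit: f = μ_s N.
Perpendicular to the incline: N = m g cos θ + P sin θ.
Along the incline: P cos θ + μ_s N = m g sin θ, i.e. P cos θ + μ_s (m g cos θ + P sin θ) = m g sin θ.
Solving, P (cos θ + μ_s sin θ) = m g (sin θ − μ_s cos θ), so P = 3080×0.5293/0.8634 = 1890 N.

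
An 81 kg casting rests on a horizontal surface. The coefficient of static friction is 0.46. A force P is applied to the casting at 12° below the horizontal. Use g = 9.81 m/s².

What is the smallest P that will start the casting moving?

P ≈ 414 N

N = m g + P sin α (the push presses the casting into the horizontal surface).
At impending slip, P cos α = μ_s N = μ_s (m g + P sin α).
Solving: P (cos α − μ_s sin α) = μ_s m g → P = 0.46×795/(cos 12° − 0.46 sin 12°) = 366/0.8825 = 414 N.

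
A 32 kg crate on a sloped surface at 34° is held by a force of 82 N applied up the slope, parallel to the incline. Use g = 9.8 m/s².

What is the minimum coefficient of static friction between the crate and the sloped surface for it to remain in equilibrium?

μ_s,min ≈ 0.359

N = m g cos θ = 260 N.
Friction must make up the shortfall along the incline: f = m g sin θ − P = 175.4 − 82 = 93.36 N.
At the threshold f = μ_s N, so μ_s,min = 93.36/260 = 0.359.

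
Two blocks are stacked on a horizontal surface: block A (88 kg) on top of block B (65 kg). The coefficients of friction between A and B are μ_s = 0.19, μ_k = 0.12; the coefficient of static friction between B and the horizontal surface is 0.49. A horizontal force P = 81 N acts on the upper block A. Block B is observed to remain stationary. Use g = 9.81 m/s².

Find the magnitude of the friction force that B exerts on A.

Normal force at the A–B interface: N₁ = m_A g = 863.3 N.
So the A–B interface can sustain at most μ_s N₁ = 164 N of static friction.
Since P = 81 N ≤ 164 N, A does not slip on B; friction on A equals P = 81 N.
By Newton's third law B feels 81 N forward from A. With B stationary, the floor's static friction on B balances it: f₂ = 81 N (well within μ_s(m_A+m_B)g = 735.5 N).

f ≈ 81 N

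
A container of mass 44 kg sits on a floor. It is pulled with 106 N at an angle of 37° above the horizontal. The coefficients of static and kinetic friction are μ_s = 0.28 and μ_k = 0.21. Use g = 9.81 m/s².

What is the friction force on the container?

f ≈ 84.7 N

N = m g − P sin α = 431.6 − 106×sin 37° = 367.8 N.
Horizontally, friction must balance P cos α = 84.66 N.
The static-friction limit is μ_s N = 103 N.
Since 84.66 N does not exceed the limit, the container stays at rest and f = 84.7 N.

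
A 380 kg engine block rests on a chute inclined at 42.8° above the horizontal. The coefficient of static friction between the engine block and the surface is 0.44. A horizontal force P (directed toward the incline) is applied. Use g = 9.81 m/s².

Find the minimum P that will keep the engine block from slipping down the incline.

The engine block tends to slide down (tan θ > μ_s), so at the point of impending slip friction acts up-slope at its limit: f = μ_s N.
Perpendicular to the incline: N = m g cos θ + P sin θ.
Along the incline: P cos θ + μ_s N = m g sin θ, i.e. P cos θ + μ_s (m g cos θ + P sin θ) = m g sin θ.
Solving, P (cos θ + μ_s sin θ) = m g (sin θ − μ_s cos θ), so P = 3730×0.3566/1.033 = 1290 N.

P_min ≈ 1290 N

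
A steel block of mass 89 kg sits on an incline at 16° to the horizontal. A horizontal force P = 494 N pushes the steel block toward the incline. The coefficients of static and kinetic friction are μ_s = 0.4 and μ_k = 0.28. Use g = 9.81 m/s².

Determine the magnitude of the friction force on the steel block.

f ≈ 234 N (down the incline)

The horizontal push has a component P sin θ into the surface, so N = m g cos θ + P sin θ = 839.3 + 136.2 = 975.4 N.
Along the incline, the net driving force (taking up-slope positive) is P cos θ − m g sin θ = 474.9 − 240.7 = 234.2 N, so equilibrium requires friction f = -234.2 N (down-slope).
The limit of static friction is μ_s N = 390.2 N.
Since 234.2 N is within the 390.2 N limit, the steel block stays put and friction is exactly 234 N.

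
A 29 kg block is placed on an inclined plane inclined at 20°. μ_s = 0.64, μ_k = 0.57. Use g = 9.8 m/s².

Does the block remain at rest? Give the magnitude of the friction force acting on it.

N = m g cos θ = 267 N.
Down-slope weight component: m g sin θ = 97.2 N.
μ_s N = 171 N.
97.2 ≤ 171 N, so it stays put; friction = 97.2 N.

f ≈ 97.2 N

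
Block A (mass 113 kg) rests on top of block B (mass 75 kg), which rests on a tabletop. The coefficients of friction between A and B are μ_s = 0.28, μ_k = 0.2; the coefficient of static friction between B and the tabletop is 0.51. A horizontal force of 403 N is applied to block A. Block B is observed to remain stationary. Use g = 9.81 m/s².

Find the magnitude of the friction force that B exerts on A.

f ≈ 222 N

Normal force at the A–B interface: N₁ = m_A g = 1109 N.
So the A–B interface can sustain at most μ_s N₁ = 310.4 N of static friction.
P = 403 N exceeds that limit, so A slips over B and the interface friction becomes kinetic: f₁ = μ_k N₁ = 0.2×1109 = 222 N.
B experiences an equal 222 N forward from A (third law). B is in equilibrium, so the floor supplies f₂ = 222 N of static friction (limit μ_s(m_A+m_B)g = 940.6 N, not exceeded).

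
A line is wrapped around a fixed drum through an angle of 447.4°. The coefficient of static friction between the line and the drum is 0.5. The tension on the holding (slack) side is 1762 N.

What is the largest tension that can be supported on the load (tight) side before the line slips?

At impending slip the capstan equation gives T₂/T₁ = e^{μβ} with β in radians.
β = 447.4° × π/180 = 7.809 rad.
e^{μβ} = e^{0.5×7.809} = 49.62.
T₂ = T₁ · e^{μβ} = 1762 × 49.62 = 87400 N.

T_max ≈ 87400 N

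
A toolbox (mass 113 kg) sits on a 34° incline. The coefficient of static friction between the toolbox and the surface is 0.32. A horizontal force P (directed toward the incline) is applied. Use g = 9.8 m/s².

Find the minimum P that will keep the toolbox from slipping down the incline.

The toolbox tends to slide down (tan θ > μ_s), so at the point of impending slip friction acts up-slope at its limit: f = μ_s N.
Perpendicular to the incline: N = m g cos θ + P sin θ.
Along the incline: P cos θ + μ_s N = m g sin θ, i.e. P cos θ + μ_s (m g cos θ + P sin θ) = m g sin θ.
Solving, P (cos θ + μ_s sin θ) = m g (sin θ − μ_s cos θ), so P = 1110×0.2939/1.008 = 323 N.

P_min ≈ 323 N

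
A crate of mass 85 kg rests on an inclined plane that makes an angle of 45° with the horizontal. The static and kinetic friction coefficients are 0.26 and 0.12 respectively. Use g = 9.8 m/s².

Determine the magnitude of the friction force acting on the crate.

Perpendicular to the surface, N = m g cos θ = 85·9.8·cos 45° = 589 N.
For equilibrium along the incline, friction must balance the weight component: f = m g sin θ = 589 N up the slope.
The static-friction ceiling is μ_s N = 0.26 × 589 = 153.1 N.
Since |589| > 153.1 N, static friction cannot hold it; the crate slides down the incline and kinetic friction applies: f = μ_k N = 0.12 × 589 = 70.7 N.

f ≈ 70.7 N (up the incline)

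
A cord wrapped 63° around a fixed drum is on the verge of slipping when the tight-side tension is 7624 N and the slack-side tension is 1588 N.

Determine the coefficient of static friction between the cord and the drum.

T₂/T₁ = e^{μβ} → μ = ln(T₂/T₁)/β.
β = 63° = 1.1 rad.
μ = ln(7624/1588)/1.1 = ln(4.801)/1.1 = 1.43.

μ ≈ 1.43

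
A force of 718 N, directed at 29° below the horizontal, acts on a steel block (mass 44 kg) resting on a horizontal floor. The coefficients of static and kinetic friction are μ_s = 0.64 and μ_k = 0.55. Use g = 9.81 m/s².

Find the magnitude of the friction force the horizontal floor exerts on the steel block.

N = m g + P sin α = 431.6 + 718×sin 29° = 779.7 N.
The horizontal driving force is P cos α = 628 N, so equilibrium needs friction f = 628 N.
μ_s N = 0.64 × 779.7 = 499 N.
628 > 499 N → the steel block slides; f = μ_k N = 0.55×779.7 = 429 N.

f ≈ 429 N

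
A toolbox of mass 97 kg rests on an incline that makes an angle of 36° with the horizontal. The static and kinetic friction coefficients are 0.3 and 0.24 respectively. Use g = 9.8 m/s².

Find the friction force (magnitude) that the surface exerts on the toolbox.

Normal force: N = m g cos θ = 97 × 9.8 × cos 36° = 769.1 N.
For equilibrium along the incline, friction must balance the weight component: f = m g sin θ = 558.7 N up the slope.
Static friction can supply at most μ_s N = 230.7 N.
|558.7| exceeds 230.7 N, so the toolbox slips down-slope; friction is kinetic, f = μ_k N = 0.24×769.1 = 185 N.

f ≈ 185 N (up the incline)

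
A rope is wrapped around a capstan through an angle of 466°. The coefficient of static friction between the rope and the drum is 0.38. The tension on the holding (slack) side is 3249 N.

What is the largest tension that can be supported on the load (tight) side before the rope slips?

At impending slip the capstan equation gives T₂/T₁ = e^{μβ} with β in radians.
β = 466° × π/180 = 8.133 rad.
e^{μβ} = e^{0.38×8.133} = 21.99.
T₂ = T₁ · e^{μβ} = 3249 × 21.99 = 71400 N.

T_max ≈ 71400 N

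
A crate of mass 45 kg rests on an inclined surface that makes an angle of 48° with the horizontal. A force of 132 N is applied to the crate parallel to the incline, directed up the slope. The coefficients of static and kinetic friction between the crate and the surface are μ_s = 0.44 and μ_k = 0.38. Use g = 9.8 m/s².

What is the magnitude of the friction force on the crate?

Normal force: N = m g cos θ = 45 × 9.8 × cos 48° = 295.1 N.
For equilibrium along the incline the friction force must supply f = m g sin θ − P = 327.7 − 132 = 195.7 N (positive meaning up-slope).
Static friction can supply at most μ_s N = 129.8 N.
Since |195.7| > 129.8 N, static friction cannot hold it; the crate slides down the incline and kinetic friction applies: f = μ_k N = 0.38 × 295.1 = 112 N.

f ≈ 112 N (up the incline)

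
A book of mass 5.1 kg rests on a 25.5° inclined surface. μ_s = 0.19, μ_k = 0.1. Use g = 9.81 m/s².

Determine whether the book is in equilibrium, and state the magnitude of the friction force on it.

N = m g cos θ = 45.2 N.
Down-slope weight component: m g sin θ = 21.5 N.
μ_s N = 8.58 N.
21.5 > 8.58 N, so it slides; kinetic friction f = μ_k N = 0.1×45.2 = 4.52 N.

f ≈ 4.52 N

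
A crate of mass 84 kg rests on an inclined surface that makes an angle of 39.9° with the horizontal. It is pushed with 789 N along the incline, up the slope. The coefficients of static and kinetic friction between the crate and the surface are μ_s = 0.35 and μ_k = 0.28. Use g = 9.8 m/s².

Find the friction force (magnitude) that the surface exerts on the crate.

f ≈ 177 N (down the incline)

Normal force: N = m g cos θ = 84 × 9.8 × cos 39.9° = 631.5 N.
For equilibrium along the incline the friction force must supply f = m g sin θ − P = 528 − 789 = -261 N (positive meaning up-slope).
The static-friction ceiling is μ_s N = 0.35 × 631.5 = 221 N.
Since |-261| > 221 N, static friction cannot hold it; the crate slides up the incline and kinetic friction applies: f = μ_k N = 0.28 × 631.5 = 177 N.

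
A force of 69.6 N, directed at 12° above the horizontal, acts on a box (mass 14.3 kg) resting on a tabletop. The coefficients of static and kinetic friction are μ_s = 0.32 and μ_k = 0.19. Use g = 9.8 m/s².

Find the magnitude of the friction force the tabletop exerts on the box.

f ≈ 23.9 N

Vertical equilibrium gives N = m g − P sin α = 125.7 N.
Horizontally, friction must balance P cos α = 68.08 N.
μ_s N = 0.32 × 125.7 = 40.21 N.
68.08 > 40.21 N → the box slides; f = μ_k N = 0.19×125.7 = 23.9 N.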